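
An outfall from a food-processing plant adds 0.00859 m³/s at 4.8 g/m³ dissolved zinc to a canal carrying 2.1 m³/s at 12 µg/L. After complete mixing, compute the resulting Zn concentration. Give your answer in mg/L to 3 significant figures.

12 µg/L = 0.012 mg/L.
Conservation of mass across the mixing zone: C = (0.00859·4.8 + 2.1·0.012) / (0.00859 + 2.1) = 0.06643/2.109 = 0.03151 mg/L.

0.0315 mg/L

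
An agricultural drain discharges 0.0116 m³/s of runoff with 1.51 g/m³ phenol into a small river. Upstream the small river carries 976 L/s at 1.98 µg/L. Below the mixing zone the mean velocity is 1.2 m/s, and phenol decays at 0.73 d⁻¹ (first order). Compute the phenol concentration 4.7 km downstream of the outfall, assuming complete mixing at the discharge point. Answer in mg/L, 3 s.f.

0.0191 mg/L

976 L/s = 0.976 m³/s.
1.98 µg/L = 0.00198 mg/L.
After complete mixing, C₀ = (0.0116·1.51 + 0.976·0.00198) / 0.9876 = 0.01969 mg/L.
Travel time t = 4700 m / 1.2 m/s = 3917 s = 0.04533 d.
C = 0.01969·exp(−0.73·0.04533) = 0.01969·0.9674 = 0.01905 mg/L.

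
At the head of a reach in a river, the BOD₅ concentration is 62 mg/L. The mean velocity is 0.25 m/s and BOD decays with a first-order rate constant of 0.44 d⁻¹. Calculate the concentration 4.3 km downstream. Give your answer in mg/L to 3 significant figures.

Travel time t = 4.3 km / 0.25 m/s = 4300/0.25 = 1.72e+04 s = 0.1991 d.
First-order decay: C = 62·exp(−0.44·0.1991) = 62·0.9161 = 56.8 mg/L.

56.8 mg/L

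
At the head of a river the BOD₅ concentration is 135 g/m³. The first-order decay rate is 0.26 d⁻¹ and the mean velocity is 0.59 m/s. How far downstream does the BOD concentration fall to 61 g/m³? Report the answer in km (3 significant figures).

156 km

From C = C₀·e^(−kt), t = ln(C₀/C)/k = ln(135/61)/0.26 = 0.7944/0.26 = 3.055 d.
Distance = v·t = 0.59 m/s × 2.64e+05 s = 1.558e+05 m = 155.8 km.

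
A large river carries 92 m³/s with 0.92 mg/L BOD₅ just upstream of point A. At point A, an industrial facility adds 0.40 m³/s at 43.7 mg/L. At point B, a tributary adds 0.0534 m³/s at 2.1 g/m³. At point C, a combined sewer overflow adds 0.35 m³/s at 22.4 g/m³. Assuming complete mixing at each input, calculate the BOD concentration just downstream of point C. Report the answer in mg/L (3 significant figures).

1.19 mg/L

After input A: C = (92·0.92 + 0.4·43.7) / 92.4 = 1.105 mg/L.
After input B: C = (92.4·1.105 + 0.0534·2.1) / 92.45 = 1.106 mg/L.
After input C: C = (92.45·1.106 + 0.35·22.4) / 92.8 = 1.186 mg/L.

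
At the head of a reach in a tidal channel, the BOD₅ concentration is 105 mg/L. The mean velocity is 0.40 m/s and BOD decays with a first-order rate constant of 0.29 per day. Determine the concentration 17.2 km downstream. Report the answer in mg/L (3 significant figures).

Travel time t = 17.2 km / 0.40 m/s = 1.72e+04/0.40 = 4.3e+04 s = 0.4977 d.
First-order decay: C = 105·exp(−0.29·0.4977) = 105·0.8656 = 90.89 mg/L.

90.9 mg/L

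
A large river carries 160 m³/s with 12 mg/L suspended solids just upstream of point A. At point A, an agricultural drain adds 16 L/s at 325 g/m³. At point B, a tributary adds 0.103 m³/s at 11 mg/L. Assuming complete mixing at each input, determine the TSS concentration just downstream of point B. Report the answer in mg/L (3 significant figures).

16 L/s = 0.016 m³/s.
After input A: C = (160·12 + 0.016·325) / 160 = 12.03 mg/L.
After input B: C = (160·12.03 + 0.103·11) / 160.1 = 12.03 mg/L.

12.0 mg/L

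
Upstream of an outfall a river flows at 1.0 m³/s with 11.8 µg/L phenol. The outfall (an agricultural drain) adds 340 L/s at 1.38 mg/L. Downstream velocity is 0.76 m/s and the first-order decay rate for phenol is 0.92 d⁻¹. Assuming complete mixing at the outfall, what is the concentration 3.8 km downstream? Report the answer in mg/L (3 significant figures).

340 L/s = 0.34 m³/s.
11.8 µg/L = 0.0118 mg/L.
After complete mixing, C₀ = (0.34·1.38 + 1·0.0118) / 1.34 = 0.359 mg/L.
Travel time t = 3800 m / 0.76 m/s = 5000 s = 0.05787 d.
C = 0.359·exp(−0.92·0.05787) = 0.359·0.9482 = 0.3403 mg/L.

0.340 mg/L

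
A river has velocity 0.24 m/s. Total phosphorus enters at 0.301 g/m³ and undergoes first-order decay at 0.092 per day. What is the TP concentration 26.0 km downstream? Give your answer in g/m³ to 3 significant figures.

Travel time t = 26.0 km / 0.24 m/s = 2.6e+04/0.24 = 1.083e+05 s = 1.254 d.
First-order decay: C = 0.301·exp(−0.092·1.254) = 0.301·0.891 = 0.2682 g/m³.

0.268 g/m³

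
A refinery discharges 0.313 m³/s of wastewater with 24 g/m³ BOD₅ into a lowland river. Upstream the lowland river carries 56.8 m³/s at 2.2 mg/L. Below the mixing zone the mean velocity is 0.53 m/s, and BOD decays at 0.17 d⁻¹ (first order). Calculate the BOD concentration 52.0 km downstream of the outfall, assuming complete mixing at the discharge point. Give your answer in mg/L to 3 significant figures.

1.91 mg/L

After complete mixing, C₀ = (0.313·24 + 56.8·2.2) / 57.11 = 2.319 mg/L.
Travel time t = 5.2e+04 m / 0.53 m/s = 9.811e+04 s = 1.136 d.
C = 2.319·exp(−0.17·1.136) = 2.319·0.8244 = 1.912 mg/L.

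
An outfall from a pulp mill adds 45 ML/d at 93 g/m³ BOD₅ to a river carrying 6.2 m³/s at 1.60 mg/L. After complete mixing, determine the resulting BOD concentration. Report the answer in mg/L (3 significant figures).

8.68 mg/L

45 ML/d = 0.5208 m³/s.
By mass balance at complete mixing, C = (0.5208·93 + 6.2·1.6) / (0.5208 + 6.2) = 58.36/6.721 = 8.683 mg/L.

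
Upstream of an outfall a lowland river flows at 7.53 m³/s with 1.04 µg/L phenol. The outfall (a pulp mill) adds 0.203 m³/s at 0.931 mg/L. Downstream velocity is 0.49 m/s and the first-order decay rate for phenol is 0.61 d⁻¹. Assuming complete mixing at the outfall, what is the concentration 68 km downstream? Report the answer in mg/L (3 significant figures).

1.04 µg/L = 0.00104 mg/L.
After complete mixing, C₀ = (0.203·0.931 + 7.53·0.00104) / 7.733 = 0.02545 mg/L.
Travel time t = 6.8e+04 m / 0.49 m/s = 1.388e+05 s = 1.606 d.
C = 0.02545·exp(−0.61·1.606) = 0.02545·0.3754 = 0.009555 mg/L.

0.00955 mg/L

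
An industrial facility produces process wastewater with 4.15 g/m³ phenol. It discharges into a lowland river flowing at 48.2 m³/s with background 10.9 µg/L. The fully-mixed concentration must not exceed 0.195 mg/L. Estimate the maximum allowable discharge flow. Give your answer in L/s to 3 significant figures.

2240 L/s

10.9 µg/L = 0.0109 mg/L.
Mass balance at complete mixing: C_std·(Q_w + Q_r) = Q_w·C_e + Q_r·C_b.
Rearranging, Q_w = Q_r·(C_std − C_b)/(C_e − C_std) = 48.2·(0.195 − 0.0109) / (4.15 − 0.195) = 2.244 m³/s.
= 2244 L/s.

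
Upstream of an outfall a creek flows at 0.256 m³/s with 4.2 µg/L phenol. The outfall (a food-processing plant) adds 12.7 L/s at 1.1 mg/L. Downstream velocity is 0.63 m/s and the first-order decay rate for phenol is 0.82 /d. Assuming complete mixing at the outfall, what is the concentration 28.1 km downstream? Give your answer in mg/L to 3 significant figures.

12.7 L/s = 0.0127 m³/s.
4.2 µg/L = 0.0042 mg/L.
After complete mixing, C₀ = (0.0127·1.1 + 0.256·0.0042) / 0.2687 = 0.05599 mg/L.
Travel time t = 2.81e+04 m / 0.63 m/s = 4.46e+04 s = 0.5162 d.
C = 0.05599·exp(−0.82·0.5162) = 0.05599·0.6549 = 0.03667 mg/L.

0.0367 mg/L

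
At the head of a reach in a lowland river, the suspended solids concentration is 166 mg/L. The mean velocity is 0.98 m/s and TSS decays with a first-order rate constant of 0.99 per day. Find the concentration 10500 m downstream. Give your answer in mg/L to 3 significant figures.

147 mg/L

Travel time t = 10500 m / 0.98 m/s = 1.05e+04/0.98 = 1.071e+04 s = 0.124 d.
First-order decay: C = 166·exp(−0.99·0.124) = 166·0.8845 = 146.8 mg/L.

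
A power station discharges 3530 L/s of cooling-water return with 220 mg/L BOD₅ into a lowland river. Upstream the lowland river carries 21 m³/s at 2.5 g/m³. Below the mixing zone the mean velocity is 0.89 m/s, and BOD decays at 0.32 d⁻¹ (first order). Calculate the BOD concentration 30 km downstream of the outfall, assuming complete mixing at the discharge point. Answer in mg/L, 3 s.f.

29.8 mg/L

3530 L/s = 3.53 m³/s.
After complete mixing, C₀ = (3.53·220 + 21·2.5) / 24.53 = 33.8 mg/L.
Travel time t = 3e+04 m / 0.89 m/s = 3.371e+04 s = 0.3901 d.
C = 33.8·exp(−0.32·0.3901) = 33.8·0.8826 = 29.83 mg/L.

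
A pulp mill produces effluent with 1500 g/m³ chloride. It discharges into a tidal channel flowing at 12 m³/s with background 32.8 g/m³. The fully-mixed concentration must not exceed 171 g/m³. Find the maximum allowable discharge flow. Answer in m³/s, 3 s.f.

Mass balance at complete mixing: C_std·(Q_w + Q_r) = Q_w·C_e + Q_r·C_b.
Rearranging, Q_w = Q_r·(C_std − C_b)/(C_e − C_std) = 12·(171 − 32.8) / (1500 − 171) = 1.248 m³/s.

1.25 m³/s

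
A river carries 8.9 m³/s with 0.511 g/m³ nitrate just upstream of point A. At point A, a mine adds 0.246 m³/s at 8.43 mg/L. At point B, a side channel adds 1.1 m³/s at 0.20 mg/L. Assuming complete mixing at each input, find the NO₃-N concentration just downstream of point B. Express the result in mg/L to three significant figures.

0.668 mg/L

After input A: C = (8.9·0.511 + 0.246·8.43) / 9.146 = 0.724 mg/L.
After input B: C = (9.146·0.724 + 1.1·0.2) / 10.25 = 0.6677 mg/L.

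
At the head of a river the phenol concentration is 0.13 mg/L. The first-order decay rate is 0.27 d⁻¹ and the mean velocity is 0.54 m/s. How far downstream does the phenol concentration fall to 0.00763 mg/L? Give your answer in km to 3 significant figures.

490 km

From C = C₀·e^(−kt), t = ln(C₀/C)/k = ln(0.13/0.00763)/0.27 = 2.835/0.27 = 10.5 d.
Distance = v·t = 0.54 m/s × 9.073e+05 s = 4.9e+05 m = 490 km.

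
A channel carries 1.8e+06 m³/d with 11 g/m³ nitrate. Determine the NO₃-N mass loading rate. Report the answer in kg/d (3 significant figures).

1.8e+06 m³/d = 20.83 m³/s.
Mass flux = Q·C = 20.83 m³/s × 11 g/m³ = 229.2 g/s.
= 229.2 g/s × 86.4 = 1.98e+04 kg/d.

19800 kg/d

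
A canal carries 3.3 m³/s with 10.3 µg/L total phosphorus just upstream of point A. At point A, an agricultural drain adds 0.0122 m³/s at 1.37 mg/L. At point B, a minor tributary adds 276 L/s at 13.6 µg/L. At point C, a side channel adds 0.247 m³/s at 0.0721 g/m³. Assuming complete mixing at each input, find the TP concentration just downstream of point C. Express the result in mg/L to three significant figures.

10.3 µg/L = 0.0103 mg/L.
After input A: C = (3.3·0.0103 + 0.0122·1.37) / 3.312 = 0.01531 mg/L.
276 L/s = 0.276 m³/s.
13.6 µg/L = 0.0136 mg/L.
After input B: C = (3.312·0.01531 + 0.276·0.0136) / 3.588 = 0.01518 mg/L.
After input C: C = (3.588·0.01518 + 0.247·0.0721) / 3.835 = 0.01884 mg/L.

0.0188 mg/L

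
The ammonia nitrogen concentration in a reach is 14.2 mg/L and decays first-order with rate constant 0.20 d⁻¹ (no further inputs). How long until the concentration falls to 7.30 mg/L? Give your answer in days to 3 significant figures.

3.33 d

t = ln(C₀/C)/k = ln(14.2/7.30)/0.20 = 0.6654/0.20 = 3.327 d.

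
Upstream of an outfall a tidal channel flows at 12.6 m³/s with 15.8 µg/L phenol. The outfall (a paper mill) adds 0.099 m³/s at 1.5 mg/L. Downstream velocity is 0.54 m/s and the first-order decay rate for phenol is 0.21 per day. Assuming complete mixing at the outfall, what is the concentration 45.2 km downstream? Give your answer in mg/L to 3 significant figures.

15.8 µg/L = 0.0158 mg/L.
After complete mixing, C₀ = (0.099·1.5 + 12.6·0.0158) / 12.7 = 0.02737 mg/L.
Travel time t = 4.52e+04 m / 0.54 m/s = 8.37e+04 s = 0.9688 d.
C = 0.02737·exp(−0.21·0.9688) = 0.02737·0.8159 = 0.02233 mg/L.

0.0223 mg/L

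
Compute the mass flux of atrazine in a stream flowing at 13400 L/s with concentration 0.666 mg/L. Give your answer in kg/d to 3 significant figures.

771 kg/d

13400 L/s = 13.4 m³/s.
Mass flux = Q·C = 13.4 m³/s × 0.666 g/m³ = 8.924 g/s.
= 8.924 g/s × 86.4 = 771.1 kg/d.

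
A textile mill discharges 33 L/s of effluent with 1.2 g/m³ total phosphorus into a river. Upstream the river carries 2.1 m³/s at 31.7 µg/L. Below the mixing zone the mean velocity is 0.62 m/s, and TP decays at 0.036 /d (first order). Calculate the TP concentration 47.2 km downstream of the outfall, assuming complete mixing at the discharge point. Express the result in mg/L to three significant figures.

33 L/s = 0.033 m³/s.
31.7 µg/L = 0.0317 mg/L.
After complete mixing, C₀ = (0.033·1.2 + 2.1·0.0317) / 2.133 = 0.04977 mg/L.
Travel time t = 4.72e+04 m / 0.62 m/s = 7.613e+04 s = 0.8811 d.
C = 0.04977·exp(−0.036·0.8811) = 0.04977·0.9688 = 0.04822 mg/L.

0.0482 mg/L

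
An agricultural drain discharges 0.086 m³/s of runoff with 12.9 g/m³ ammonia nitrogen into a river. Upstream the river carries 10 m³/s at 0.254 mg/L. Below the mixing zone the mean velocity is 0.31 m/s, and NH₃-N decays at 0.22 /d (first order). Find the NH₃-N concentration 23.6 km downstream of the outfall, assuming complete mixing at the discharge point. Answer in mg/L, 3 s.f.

After complete mixing, C₀ = (0.086·12.9 + 10·0.254) / 10.09 = 0.3618 mg/L.
Travel time t = 2.36e+04 m / 0.31 m/s = 7.613e+04 s = 0.8811 d.
C = 0.3618·exp(−0.22·0.8811) = 0.3618·0.8238 = 0.2981 mg/L.

0.298 mg/L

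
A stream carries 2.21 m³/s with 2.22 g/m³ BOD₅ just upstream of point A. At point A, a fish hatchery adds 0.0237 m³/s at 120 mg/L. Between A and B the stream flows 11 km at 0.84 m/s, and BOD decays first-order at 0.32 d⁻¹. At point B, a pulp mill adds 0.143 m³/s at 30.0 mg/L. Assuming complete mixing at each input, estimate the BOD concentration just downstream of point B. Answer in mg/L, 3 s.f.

After input A: C = (2.21·2.22 + 0.0237·120) / 2.234 = 3.47 mg/L.
Over the 11 km reach to input B (t = 1.31e+04 s = 0.1516 d), decay gives C = 3.47·exp(−0.32·0.1516) = 3.305 mg/L.
After input B: C = (2.234·3.305 + 0.143·30) / 2.377 = 4.912 mg/L.

4.91 mg/L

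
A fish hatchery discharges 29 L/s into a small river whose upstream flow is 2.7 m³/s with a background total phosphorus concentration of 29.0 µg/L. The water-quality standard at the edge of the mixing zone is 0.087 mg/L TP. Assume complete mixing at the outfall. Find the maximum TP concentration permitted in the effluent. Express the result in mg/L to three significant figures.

5.49 mg/L

29 L/s = 0.029 m³/s.
29.0 µg/L = 0.029 mg/L.
Mass balance: 0.087·2.729 = 0.029·Cₑ + 2.7·0.029.
Cₑ = (0.2374 − 0.0783) / 0.029 = 5.487 mg/L.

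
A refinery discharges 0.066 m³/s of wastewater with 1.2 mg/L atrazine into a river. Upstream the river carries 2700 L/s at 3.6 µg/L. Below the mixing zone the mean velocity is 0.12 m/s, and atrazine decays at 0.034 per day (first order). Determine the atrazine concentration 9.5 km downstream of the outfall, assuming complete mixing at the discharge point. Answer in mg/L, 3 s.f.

2700 L/s = 2.7 m³/s.
3.6 µg/L = 0.0036 mg/L.
After complete mixing, C₀ = (0.066·1.2 + 2.7·0.0036) / 2.766 = 0.03215 mg/L.
Travel time t = 9500 m / 0.12 m/s = 7.917e+04 s = 0.9163 d.
C = 0.03215·exp(−0.034·0.9163) = 0.03215·0.9693 = 0.03116 mg/L.

0.0312 mg/L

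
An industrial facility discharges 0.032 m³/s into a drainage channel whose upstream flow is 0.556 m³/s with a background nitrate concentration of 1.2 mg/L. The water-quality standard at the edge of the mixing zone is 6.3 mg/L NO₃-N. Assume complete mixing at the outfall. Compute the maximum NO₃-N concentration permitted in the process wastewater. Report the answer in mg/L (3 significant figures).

94.9 mg/L

Mass balance: 6.3·0.588 = 0.032·Cₑ + 0.556·1.2.
Cₑ = (3.704 − 0.6672) / 0.032 = 94.91 mg/L.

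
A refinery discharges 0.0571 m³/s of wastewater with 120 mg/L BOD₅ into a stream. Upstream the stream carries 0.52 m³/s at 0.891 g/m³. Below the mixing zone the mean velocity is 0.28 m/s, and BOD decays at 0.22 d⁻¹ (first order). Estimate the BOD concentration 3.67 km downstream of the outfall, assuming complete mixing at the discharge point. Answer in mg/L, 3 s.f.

After complete mixing, C₀ = (0.0571·120 + 0.52·0.891) / 0.5771 = 12.68 mg/L.
Travel time t = 3670 m / 0.28 m/s = 1.311e+04 s = 0.1517 d.
C = 12.68·exp(−0.22·0.1517) = 12.68·0.9672 = 12.26 mg/L.

12.3 mg/L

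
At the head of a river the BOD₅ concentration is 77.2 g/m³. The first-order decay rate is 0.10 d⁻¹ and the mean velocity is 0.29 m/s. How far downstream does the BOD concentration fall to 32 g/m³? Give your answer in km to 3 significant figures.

From C = C₀·e^(−kt), t = ln(C₀/C)/k = ln(77.2/32)/0.10 = 0.8807/0.10 = 8.807 d.
Distance = v·t = 0.29 m/s × 7.609e+05 s = 2.207e+05 m = 220.7 km.

221 km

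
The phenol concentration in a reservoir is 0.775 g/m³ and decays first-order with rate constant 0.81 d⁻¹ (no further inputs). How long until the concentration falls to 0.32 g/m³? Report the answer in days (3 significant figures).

t = ln(C₀/C)/k = ln(0.775/0.32)/0.81 = 0.8845/0.81 = 1.092 d.

1.09 d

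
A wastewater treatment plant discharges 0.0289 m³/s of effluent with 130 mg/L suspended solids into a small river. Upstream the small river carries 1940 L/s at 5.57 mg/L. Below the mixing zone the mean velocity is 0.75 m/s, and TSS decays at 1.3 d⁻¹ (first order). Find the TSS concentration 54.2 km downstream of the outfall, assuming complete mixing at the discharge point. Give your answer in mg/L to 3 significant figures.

2.49 mg/L

1940 L/s = 1.94 m³/s.
After complete mixing, C₀ = (0.0289·130 + 1.94·5.57) / 1.969 = 7.396 mg/L.
Travel time t = 5.42e+04 m / 0.75 m/s = 7.227e+04 s = 0.8364 d.
C = 7.396·exp(−1.3·0.8364) = 7.396·0.3371 = 2.493 mg/L.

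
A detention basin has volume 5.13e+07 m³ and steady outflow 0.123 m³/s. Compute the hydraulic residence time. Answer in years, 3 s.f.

Q = 0.123 m³/s × 3.156e+07 s/yr = 3.882e+06 m³/yr.
Hydraulic residence time τ = V/Q = 5.13e+07/3.882e+06 = 13.22 yr.

13.2 yr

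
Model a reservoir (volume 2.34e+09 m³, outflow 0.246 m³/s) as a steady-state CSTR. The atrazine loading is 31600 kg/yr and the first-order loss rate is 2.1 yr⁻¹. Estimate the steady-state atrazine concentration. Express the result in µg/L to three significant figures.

Outflow Q = 0.246 m³/s × 3.156e+07 s/yr = 7.763e+06 m³/yr.
Steady-state CSTR mass balance: W = Q·C + k·V·C, so C = W/(Q + kV).
Q + kV = 7.763e+06 + 2.1·2.34e+09 = 4.922e+09 m³/yr.
C = 31600/4.922e+09 = 6.42e-06 kg/m³ = 0.00642 mg/L = 6.42 µg/L.

6.42 µg/L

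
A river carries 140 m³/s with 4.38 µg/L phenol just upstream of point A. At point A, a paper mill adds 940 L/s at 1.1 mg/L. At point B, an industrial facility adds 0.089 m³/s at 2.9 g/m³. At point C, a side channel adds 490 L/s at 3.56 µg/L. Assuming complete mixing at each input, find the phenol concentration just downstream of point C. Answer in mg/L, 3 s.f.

4.38 µg/L = 0.00438 mg/L.
940 L/s = 0.94 m³/s.
After input A: C = (140·0.00438 + 0.94·1.1) / 140.9 = 0.01169 mg/L.
After input B: C = (140.9·0.01169 + 0.089·2.9) / 141 = 0.01351 mg/L.
490 L/s = 0.49 m³/s.
3.56 µg/L = 0.00356 mg/L.
After input C: C = (141·0.01351 + 0.49·0.00356) / 141.5 = 0.01348 mg/L.

0.0135 mg/L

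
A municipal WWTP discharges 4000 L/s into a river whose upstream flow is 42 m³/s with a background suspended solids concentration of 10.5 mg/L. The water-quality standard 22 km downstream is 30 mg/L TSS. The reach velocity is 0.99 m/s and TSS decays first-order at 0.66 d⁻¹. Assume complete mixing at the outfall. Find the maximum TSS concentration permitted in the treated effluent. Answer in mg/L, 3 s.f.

299 mg/L

4000 L/s = 4 m³/s.
Travel time to the compliance point: t = 2.2e+04/0.99 = 2.222e+04 s = 0.2572 d; decay factor exp(−0.66·0.2572) = 0.8439.
So the concentration just after mixing may be at most 30/0.8439 = 35.55 mg/L.
Mass balance: 35.55·46 = 4·Cₑ + 42·10.5.
Cₑ = (1635 − 441) / 4 = 298.6 mg/L.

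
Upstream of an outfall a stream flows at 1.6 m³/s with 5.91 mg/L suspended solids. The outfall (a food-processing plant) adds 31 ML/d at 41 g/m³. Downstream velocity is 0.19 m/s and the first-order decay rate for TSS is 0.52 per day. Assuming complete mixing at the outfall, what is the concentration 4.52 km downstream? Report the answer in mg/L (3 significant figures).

31 ML/d = 0.3588 m³/s.
After complete mixing, C₀ = (0.3588·41 + 1.6·5.91) / 1.959 = 12.34 mg/L.
Travel time t = 4520 m / 0.19 m/s = 2.379e+04 s = 0.2753 d.
C = 12.34·exp(−0.52·0.2753) = 12.34·0.8666 = 10.69 mg/L.

10.7 mg/L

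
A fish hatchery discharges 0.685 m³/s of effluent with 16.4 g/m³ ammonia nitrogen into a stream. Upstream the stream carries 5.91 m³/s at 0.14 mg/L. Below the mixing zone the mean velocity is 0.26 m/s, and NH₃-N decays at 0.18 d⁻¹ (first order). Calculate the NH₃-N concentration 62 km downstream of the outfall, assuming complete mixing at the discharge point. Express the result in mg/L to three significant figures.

After complete mixing, C₀ = (0.685·16.4 + 5.91·0.14) / 6.595 = 1.829 mg/L.
Travel time t = 6.2e+04 m / 0.26 m/s = 2.385e+05 s = 2.76 d.
C = 1.829·exp(−0.18·2.76) = 1.829·0.6085 = 1.113 mg/L.

1.11 mg/L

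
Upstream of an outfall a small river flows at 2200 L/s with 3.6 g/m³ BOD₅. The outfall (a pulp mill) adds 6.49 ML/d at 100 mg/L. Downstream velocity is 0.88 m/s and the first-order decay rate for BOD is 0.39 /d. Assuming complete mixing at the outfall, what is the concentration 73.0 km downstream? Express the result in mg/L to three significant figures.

4.66 mg/L

6.49 ML/d = 0.07512 m³/s.
2200 L/s = 2.2 m³/s.
After complete mixing, C₀ = (0.07512·100 + 2.2·3.6) / 2.275 = 6.783 mg/L.
Travel time t = 7.3e+04 m / 0.88 m/s = 8.295e+04 s = 0.9601 d.
C = 6.783·exp(−0.39·0.9601) = 6.783·0.6877 = 4.664 mg/L.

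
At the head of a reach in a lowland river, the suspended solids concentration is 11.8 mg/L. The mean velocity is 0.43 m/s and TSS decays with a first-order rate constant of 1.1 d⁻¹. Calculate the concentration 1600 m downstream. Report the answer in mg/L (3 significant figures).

11.3 mg/L

Travel time t = 1600 m / 0.43 m/s = 1600/0.43 = 3721 s = 0.04307 d.
First-order decay: C = 11.8·exp(−1.1·0.04307) = 11.8·0.9537 = 11.25 mg/L.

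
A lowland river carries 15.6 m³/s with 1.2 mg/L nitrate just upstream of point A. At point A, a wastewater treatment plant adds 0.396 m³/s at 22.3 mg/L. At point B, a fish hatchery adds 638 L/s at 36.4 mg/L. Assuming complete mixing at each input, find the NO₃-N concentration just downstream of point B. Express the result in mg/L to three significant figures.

3.05 mg/L

After input A: C = (15.6·1.2 + 0.396·22.3) / 16 = 1.722 mg/L.
638 L/s = 0.638 m³/s.
After input B: C = (16·1.722 + 0.638·36.4) / 16.63 = 3.052 mg/L.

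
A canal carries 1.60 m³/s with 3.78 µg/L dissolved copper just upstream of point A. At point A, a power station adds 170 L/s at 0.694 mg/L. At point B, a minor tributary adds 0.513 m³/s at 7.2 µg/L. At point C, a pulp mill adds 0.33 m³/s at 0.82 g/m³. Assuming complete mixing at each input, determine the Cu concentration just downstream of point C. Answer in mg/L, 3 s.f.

0.152 mg/L

3.78 µg/L = 0.00378 mg/L.
170 L/s = 0.17 m³/s.
After input A: C = (1.6·0.00378 + 0.17·0.694) / 1.77 = 0.07007 mg/L.
7.2 µg/L = 0.0072 mg/L.
After input B: C = (1.77·0.07007 + 0.513·0.0072) / 2.283 = 0.05594 mg/L.
After input C: C = (2.283·0.05594 + 0.33·0.82) / 2.613 = 0.1524 mg/L.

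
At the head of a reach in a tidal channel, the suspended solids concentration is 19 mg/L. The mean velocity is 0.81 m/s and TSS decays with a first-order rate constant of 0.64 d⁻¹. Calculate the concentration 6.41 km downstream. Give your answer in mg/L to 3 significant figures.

17.9 mg/L

Travel time t = 6.41 km / 0.81 m/s = 6410/0.81 = 7914 s = 0.09159 d.
First-order decay: C = 19·exp(−0.64·0.09159) = 19·0.9431 = 17.92 mg/L.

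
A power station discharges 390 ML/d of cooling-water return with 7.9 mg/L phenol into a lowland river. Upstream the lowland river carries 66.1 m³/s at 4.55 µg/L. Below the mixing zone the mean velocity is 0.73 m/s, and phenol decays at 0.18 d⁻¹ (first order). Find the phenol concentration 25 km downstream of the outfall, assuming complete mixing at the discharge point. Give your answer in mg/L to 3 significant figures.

390 ML/d = 4.514 m³/s.
4.55 µg/L = 0.00455 mg/L.
After complete mixing, C₀ = (4.514·7.9 + 66.1·0.00455) / 70.61 = 0.5093 mg/L.
Travel time t = 2.5e+04 m / 0.73 m/s = 3.425e+04 s = 0.3964 d.
C = 0.5093·exp(−0.18·0.3964) = 0.5093·0.9311 = 0.4742 mg/L.

0.474 mg/L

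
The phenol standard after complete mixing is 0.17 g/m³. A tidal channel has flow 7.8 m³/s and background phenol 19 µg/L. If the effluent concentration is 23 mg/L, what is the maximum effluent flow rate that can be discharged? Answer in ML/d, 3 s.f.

4.46 ML/d

19 µg/L = 0.019 mg/L.
Mass balance at complete mixing: C_std·(Q_w + Q_r) = Q_w·C_e + Q_r·C_b.
Rearranging, Q_w = Q_r·(C_std − C_b)/(C_e − C_std) = 7.8·(0.17 − 0.019) / (23 − 0.17) = 0.05159 m³/s.
= 4.457 ML/d.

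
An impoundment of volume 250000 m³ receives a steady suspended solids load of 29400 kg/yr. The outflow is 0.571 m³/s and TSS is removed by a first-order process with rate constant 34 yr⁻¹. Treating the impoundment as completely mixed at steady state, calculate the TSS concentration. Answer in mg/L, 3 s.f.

Outflow Q = 0.571 m³/s × 3.156e+07 s/yr = 1.802e+07 m³/yr.
Steady-state CSTR mass balance: W = Q·C + k·V·C, so C = W/(Q + kV).
Q + kV = 1.802e+07 + 34·250000 = 2.652e+07 m³/yr.
C = 29400/2.652e+07 = 0.001109 kg/m³ = 1.109 mg/L.

1.11 mg/L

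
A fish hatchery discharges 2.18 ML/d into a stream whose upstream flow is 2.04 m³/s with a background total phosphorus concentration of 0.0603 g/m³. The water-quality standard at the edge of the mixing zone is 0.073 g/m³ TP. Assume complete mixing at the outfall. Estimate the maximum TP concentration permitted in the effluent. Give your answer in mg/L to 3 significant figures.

1.10 mg/L

2.18 ML/d = 0.02523 m³/s.
Mass balance: 0.073·2.065 = 0.02523·Cₑ + 2.04·0.0603.
Cₑ = (0.1508 − 0.123) / 0.02523 = 1.1 mg/L.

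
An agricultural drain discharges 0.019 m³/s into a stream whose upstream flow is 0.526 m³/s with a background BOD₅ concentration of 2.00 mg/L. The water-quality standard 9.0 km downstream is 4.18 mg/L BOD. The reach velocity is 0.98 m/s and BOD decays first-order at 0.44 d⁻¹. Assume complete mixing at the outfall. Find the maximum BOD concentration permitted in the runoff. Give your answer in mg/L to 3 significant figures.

Travel time to the compliance point: t = 9000/0.98 = 9184 s = 0.1063 d; decay factor exp(−0.44·0.1063) = 0.9543.
So the concentration just after mixing may be at most 4.18/0.9543 = 4.38 mg/L.
Mass balance: 4.38·0.545 = 0.019·Cₑ + 0.526·2.
Cₑ = (2.387 − 1.052) / 0.019 = 70.27 mg/L.

70.3 mg/L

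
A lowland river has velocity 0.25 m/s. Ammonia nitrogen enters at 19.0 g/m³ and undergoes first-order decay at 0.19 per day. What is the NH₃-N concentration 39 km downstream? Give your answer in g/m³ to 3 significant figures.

Travel time t = 39 km / 0.25 m/s = 3.9e+04/0.25 = 1.56e+05 s = 1.806 d.
First-order decay: C = 19.0·exp(−0.19·1.806) = 19.0·0.7096 = 13.48 g/m³.

13.5 g/m³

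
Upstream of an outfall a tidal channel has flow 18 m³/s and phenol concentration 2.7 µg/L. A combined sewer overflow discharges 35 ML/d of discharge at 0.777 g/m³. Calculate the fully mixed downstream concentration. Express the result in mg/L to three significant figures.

35 ML/d = 0.4051 m³/s.
2.7 µg/L = 0.0027 mg/L.
By mass balance at complete mixing, C = (0.4051·0.777 + 18·0.0027) / (0.4051 + 18) = 0.3634/18.41 = 0.01974 mg/L.

0.0197 mg/L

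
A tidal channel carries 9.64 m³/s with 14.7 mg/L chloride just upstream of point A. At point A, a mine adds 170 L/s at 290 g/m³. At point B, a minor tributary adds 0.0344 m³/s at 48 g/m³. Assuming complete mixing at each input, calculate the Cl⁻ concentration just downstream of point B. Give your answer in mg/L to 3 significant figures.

19.6 mg/L

170 L/s = 0.17 m³/s.
After input A: C = (9.64·14.7 + 0.17·290) / 9.81 = 19.47 mg/L.
After input B: C = (9.81·19.47 + 0.0344·48) / 9.844 = 19.57 mg/L.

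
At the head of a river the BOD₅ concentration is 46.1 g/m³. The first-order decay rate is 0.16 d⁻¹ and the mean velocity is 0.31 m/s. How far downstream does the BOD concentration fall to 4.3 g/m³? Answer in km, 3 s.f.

397 km

From C = C₀·e^(−kt), t = ln(C₀/C)/k = ln(46.1/4.3)/0.16 = 2.372/0.16 = 14.83 d.
Distance = v·t = 0.31 m/s × 1.281e+06 s = 3.971e+05 m = 397.1 km.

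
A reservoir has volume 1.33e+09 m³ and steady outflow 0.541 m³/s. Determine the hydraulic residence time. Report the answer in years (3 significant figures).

Q = 0.541 m³/s × 3.156e+07 s/yr = 1.707e+07 m³/yr.
Hydraulic residence time τ = V/Q = 1.33e+09/1.707e+07 = 77.9 yr.

77.9 yr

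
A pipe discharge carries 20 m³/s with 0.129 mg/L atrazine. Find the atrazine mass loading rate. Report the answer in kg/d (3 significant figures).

223 kg/d

Mass flux = Q·C = 20 m³/s × 0.129 g/m³ = 2.58 g/s.
= 2.58 g/s × 86.4 = 222.9 kg/d.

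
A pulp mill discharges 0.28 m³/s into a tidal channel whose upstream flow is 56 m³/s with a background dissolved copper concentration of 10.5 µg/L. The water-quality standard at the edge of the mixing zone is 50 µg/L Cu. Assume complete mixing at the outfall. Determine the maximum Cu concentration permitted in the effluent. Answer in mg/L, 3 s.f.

7.95 mg/L

10.5 µg/L = 0.0105 mg/L.
50 µg/L = 0.05 mg/L.
Mass balance: 0.05·56.28 = 0.28·Cₑ + 56·0.0105.
Cₑ = (2.814 − 0.588) / 0.28 = 7.95 mg/L.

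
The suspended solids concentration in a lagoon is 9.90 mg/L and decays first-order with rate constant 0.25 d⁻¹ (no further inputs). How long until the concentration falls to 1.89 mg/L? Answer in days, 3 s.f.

t = ln(C₀/C)/k = ln(9.90/1.89)/0.25 = 1.656/0.25 = 6.624 d.

6.62 d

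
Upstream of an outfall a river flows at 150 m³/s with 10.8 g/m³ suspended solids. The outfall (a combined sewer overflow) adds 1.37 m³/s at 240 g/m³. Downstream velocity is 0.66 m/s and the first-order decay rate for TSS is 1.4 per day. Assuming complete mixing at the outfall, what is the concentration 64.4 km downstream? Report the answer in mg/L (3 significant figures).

After complete mixing, C₀ = (1.37·240 + 150·10.8) / 151.4 = 12.87 mg/L.
Travel time t = 6.44e+04 m / 0.66 m/s = 9.758e+04 s = 1.129 d.
C = 12.87·exp(−1.4·1.129) = 12.87·0.2058 = 2.649 mg/L.

2.65 mg/L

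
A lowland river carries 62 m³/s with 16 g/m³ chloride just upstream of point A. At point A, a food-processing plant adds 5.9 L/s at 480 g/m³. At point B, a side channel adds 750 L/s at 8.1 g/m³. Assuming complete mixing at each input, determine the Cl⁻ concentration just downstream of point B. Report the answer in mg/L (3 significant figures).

15.9 mg/L

5.9 L/s = 0.0059 m³/s.
After input A: C = (62·16 + 0.0059·480) / 62.01 = 16.04 mg/L.
750 L/s = 0.75 m³/s.
After input B: C = (62.01·16.04 + 0.75·8.1) / 62.76 = 15.95 mg/L.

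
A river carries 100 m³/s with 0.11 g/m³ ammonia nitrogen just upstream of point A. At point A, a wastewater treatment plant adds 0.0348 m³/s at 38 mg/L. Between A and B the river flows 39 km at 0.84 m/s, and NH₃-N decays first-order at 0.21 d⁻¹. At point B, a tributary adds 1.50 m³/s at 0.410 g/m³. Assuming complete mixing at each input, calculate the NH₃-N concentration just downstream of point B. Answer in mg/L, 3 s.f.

0.114 mg/L

After input A: C = (100·0.11 + 0.0348·38) / 100 = 0.1232 mg/L.
Over the 39 km reach to input B (t = 4.643e+04 s = 0.5374 d), decay gives C = 0.1232·exp(−0.21·0.5374) = 0.11 mg/L.
After input B: C = (100·0.11 + 1.5·0.41) / 101.5 = 0.1145 mg/L.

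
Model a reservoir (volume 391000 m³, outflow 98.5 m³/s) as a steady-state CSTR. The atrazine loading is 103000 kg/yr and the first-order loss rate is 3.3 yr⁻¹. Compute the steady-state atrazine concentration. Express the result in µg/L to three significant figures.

33.1 µg/L

Outflow Q = 98.5 m³/s × 3.156e+07 s/yr = 3.108e+09 m³/yr.
Steady-state CSTR mass balance: W = Q·C + k·V·C, so C = W/(Q + kV).
Q + kV = 3.108e+09 + 3.3·391000 = 3.11e+09 m³/yr.
C = 103000/3.11e+09 = 3.312e-05 kg/m³ = 0.03312 mg/L = 33.12 µg/L.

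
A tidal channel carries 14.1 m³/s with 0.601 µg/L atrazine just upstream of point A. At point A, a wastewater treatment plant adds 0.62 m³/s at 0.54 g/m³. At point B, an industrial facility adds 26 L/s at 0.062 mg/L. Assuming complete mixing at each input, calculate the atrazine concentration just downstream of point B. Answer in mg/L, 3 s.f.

0.0234 mg/L

0.601 µg/L = 0.000601 mg/L.
After input A: C = (14.1·0.000601 + 0.62·0.54) / 14.72 = 0.02332 mg/L.
26 L/s = 0.026 m³/s.
After input B: C = (14.72·0.02332 + 0.026·0.062) / 14.75 = 0.02339 mg/L.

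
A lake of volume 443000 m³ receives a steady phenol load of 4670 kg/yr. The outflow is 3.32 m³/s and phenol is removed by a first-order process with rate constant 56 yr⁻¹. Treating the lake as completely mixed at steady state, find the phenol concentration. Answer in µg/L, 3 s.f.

36.0 µg/L

Outflow Q = 3.32 m³/s × 3.156e+07 s/yr = 1.048e+08 m³/yr.
Steady-state CSTR mass balance: W = Q·C + k·V·C, so C = W/(Q + kV).
Q + kV = 1.048e+08 + 56·443000 = 1.296e+08 m³/yr.
C = 4670/1.296e+08 = 3.604e-05 kg/m³ = 0.03604 mg/L = 36.04 µg/L.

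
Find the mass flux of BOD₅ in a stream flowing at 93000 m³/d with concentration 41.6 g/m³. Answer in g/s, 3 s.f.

44.8 g/s

93000 m³/d = 1.076 m³/s.
Mass flux = Q·C = 1.076 m³/s × 41.6 g/m³ = 44.78 g/s.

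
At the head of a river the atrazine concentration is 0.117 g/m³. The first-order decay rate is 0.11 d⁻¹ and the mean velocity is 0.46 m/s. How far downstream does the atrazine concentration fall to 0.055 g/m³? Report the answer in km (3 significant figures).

From C = C₀·e^(−kt), t = ln(C₀/C)/k = ln(0.117/0.055)/0.11 = 0.7548/0.11 = 6.862 d.
Distance = v·t = 0.46 m/s × 5.929e+05 s = 2.727e+05 m = 272.7 km.

273 km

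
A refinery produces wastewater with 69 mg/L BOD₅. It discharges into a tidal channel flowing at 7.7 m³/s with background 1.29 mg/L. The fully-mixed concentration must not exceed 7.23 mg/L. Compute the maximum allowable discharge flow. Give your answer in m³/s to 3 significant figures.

Mass balance at complete mixing: C_std·(Q_w + Q_r) = Q_w·C_e + Q_r·C_b.
Rearranging, Q_w = Q_r·(C_std − C_b)/(C_e − C_std) = 7.7·(7.23 − 1.29) / (69 − 7.23) = 0.7405 m³/s.

0.740 m³/s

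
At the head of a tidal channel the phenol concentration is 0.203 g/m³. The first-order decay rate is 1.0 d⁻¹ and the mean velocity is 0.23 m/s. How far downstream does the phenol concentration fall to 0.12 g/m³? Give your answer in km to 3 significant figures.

From C = C₀·e^(−kt), t = ln(C₀/C)/k = ln(0.203/0.12)/1.0 = 0.5257/1.0 = 0.5257 d.
Distance = v·t = 0.23 m/s × 4.542e+04 s = 1.045e+04 m = 10.45 km.

10.4 km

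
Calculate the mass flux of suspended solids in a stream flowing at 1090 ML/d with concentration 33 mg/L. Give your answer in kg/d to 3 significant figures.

1090 ML/d = 12.62 m³/s.
Mass flux = Q·C = 12.62 m³/s × 33 g/m³ = 416.3 g/s.
= 416.3 g/s × 86.4 = 3.597e+04 kg/d.

36000 kg/d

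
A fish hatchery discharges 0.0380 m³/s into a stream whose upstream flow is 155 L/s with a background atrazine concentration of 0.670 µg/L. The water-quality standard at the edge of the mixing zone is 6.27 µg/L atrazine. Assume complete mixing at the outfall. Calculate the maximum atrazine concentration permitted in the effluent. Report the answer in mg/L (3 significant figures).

0.0291 mg/L

155 L/s = 0.155 m³/s.
0.670 µg/L = 0.00067 mg/L.
6.27 µg/L = 0.00627 mg/L.
Mass balance: 0.00627·0.193 = 0.038·Cₑ + 0.155·0.00067.
Cₑ = (0.00121 − 0.0001039) / 0.038 = 0.02911 mg/L.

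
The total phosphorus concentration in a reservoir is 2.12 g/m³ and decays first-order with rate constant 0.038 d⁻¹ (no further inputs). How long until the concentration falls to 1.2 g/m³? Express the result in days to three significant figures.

15.0 d

t = ln(C₀/C)/k = ln(2.12/1.2)/0.038 = 0.5691/0.038 = 14.98 d.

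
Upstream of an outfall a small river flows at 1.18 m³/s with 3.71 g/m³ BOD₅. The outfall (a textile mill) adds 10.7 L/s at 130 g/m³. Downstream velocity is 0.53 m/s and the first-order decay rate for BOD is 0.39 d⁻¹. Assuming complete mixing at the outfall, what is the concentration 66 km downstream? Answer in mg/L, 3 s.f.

2.76 mg/L

10.7 L/s = 0.0107 m³/s.
After complete mixing, C₀ = (0.0107·130 + 1.18·3.71) / 1.191 = 4.845 mg/L.
Travel time t = 6.6e+04 m / 0.53 m/s = 1.245e+05 s = 1.441 d.
C = 4.845·exp(−0.39·1.441) = 4.845·0.57 = 2.762 mg/L.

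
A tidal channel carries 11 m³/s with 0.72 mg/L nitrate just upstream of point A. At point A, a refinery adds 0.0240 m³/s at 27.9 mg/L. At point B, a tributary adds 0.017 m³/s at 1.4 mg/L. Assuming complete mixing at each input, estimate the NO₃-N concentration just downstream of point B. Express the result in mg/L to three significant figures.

After input A: C = (11·0.72 + 0.024·27.9) / 11.02 = 0.7792 mg/L.
After input B: C = (11.02·0.7792 + 0.017·1.4) / 11.04 = 0.7801 mg/L.

0.780 mg/L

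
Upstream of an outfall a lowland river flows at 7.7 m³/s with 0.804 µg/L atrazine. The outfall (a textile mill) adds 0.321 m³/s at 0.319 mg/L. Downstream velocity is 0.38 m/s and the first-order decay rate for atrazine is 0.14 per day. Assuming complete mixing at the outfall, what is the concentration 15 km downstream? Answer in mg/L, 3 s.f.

0.804 µg/L = 0.000804 mg/L.
After complete mixing, C₀ = (0.321·0.319 + 7.7·0.000804) / 8.021 = 0.01354 mg/L.
Travel time t = 1.5e+04 m / 0.38 m/s = 3.947e+04 s = 0.4569 d.
C = 0.01354·exp(−0.14·0.4569) = 0.01354·0.938 = 0.0127 mg/L.

0.0127 mg/L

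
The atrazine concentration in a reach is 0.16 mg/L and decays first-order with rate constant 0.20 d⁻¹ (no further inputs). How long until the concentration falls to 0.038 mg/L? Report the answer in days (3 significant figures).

t = ln(C₀/C)/k = ln(0.16/0.038)/0.20 = 1.438/0.20 = 7.188 d.

7.19 d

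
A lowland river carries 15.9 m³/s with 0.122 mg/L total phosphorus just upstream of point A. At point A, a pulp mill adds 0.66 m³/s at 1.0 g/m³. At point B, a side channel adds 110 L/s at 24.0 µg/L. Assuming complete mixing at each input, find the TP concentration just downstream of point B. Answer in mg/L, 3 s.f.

After input A: C = (15.9·0.122 + 0.66·1) / 16.56 = 0.157 mg/L.
110 L/s = 0.11 m³/s.
24.0 µg/L = 0.024 mg/L.
After input B: C = (16.56·0.157 + 0.11·0.024) / 16.67 = 0.1561 mg/L.

0.156 mg/L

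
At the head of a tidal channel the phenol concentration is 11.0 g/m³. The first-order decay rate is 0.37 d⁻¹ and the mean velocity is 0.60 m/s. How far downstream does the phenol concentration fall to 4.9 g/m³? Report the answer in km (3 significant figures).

113 km

From C = C₀·e^(−kt), t = ln(C₀/C)/k = ln(11.0/4.9)/0.37 = 0.8087/0.37 = 2.186 d.
Distance = v·t = 0.60 m/s × 1.888e+05 s = 1.133e+05 m = 113.3 km.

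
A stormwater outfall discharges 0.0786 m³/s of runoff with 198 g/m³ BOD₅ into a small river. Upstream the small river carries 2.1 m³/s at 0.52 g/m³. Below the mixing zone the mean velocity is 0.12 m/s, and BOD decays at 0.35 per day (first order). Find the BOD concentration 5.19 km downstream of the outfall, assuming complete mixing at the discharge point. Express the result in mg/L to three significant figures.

6.42 mg/L

After complete mixing, C₀ = (0.0786·198 + 2.1·0.52) / 2.179 = 7.645 mg/L.
Travel time t = 5190 m / 0.12 m/s = 4.325e+04 s = 0.5006 d.
C = 7.645·exp(−0.35·0.5006) = 7.645·0.8393 = 6.416 mg/L.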